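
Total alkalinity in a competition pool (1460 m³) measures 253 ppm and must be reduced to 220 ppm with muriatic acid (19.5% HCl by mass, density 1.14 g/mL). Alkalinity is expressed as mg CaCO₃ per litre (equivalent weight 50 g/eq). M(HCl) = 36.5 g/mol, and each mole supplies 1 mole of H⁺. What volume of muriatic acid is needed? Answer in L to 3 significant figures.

Volume: 1460 m³ = 1,460,000 L.
Alkalinity to neutralize: (253 − 220) = 33 mg/L as CaCO₃ × 1,460,000 L = 48,180 g as CaCO₃.
Equivalents of H⁺ required: 48,180 ÷ 50 g/eq = 963.6 eq = 963.6 mol HCl.
Mass of HCl: 963.6 × 36.5 = 35,170 g.
Mass of 19.5% solution: 35,170 / 0.195 = 180,400 g.
Volume: 180,400 g ÷ 1.14 g/mL = 158,200 mL.

158 L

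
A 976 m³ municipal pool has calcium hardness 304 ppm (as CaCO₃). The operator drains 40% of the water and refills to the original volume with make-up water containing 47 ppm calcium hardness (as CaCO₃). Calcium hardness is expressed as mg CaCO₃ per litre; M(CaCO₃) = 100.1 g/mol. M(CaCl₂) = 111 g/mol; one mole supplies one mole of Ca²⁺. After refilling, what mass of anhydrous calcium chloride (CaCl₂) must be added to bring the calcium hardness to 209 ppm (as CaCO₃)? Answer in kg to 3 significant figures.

8.44 kg

Volume: 976 m³ = 976,000 L.
After draining 40% and refilling: 304 × 0.60 + 47 × 0.40 = 201.2 ppm.
Deficit to target: 209 − 201.2 = 7.8 mg/L.
As CaCO₃: 7.8 mg/L × 976,000 L = 7613 g; ÷ 100.1 = 76.05 mol Ca²⁺.
Mass: 76.05 × 111 = 8442 g.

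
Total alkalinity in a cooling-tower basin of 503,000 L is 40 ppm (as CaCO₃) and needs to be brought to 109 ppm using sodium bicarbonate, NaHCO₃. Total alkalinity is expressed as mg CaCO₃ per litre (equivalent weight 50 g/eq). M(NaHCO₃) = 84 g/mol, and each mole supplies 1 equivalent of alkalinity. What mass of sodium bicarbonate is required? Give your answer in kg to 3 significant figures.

Alkalinity to add: (109 − 40) = 69 mg/L as CaCO₃ × 503,000 L = 34,710 g as CaCO₃.
Equivalents: 34,710 g ÷ 50 g/eq = 694.1 eq.
NaHCO₃ supplies 1 eq per mole → 694.1 mol.
Mass: 694.1 mol × 84 g/mol = 58,310 g.

58.3 kg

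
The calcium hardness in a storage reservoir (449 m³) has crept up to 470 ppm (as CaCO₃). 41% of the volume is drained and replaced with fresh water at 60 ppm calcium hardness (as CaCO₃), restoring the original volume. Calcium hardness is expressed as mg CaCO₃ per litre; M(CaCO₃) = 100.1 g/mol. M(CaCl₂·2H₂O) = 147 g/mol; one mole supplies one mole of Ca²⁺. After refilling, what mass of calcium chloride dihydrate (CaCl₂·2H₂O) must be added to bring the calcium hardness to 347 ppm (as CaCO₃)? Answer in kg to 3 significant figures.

29.7 kg

Volume: 449 m³ = 449,000 L.
After draining 41% and refilling: 470 × 0.59 + 60 × 0.41 = 301.9 ppm.
Deficit to target: 347 − 301.9 = 45.1 mg/L.
As CaCO₃: 45.1 mg/L × 449,000 L = 20,250 g; ÷ 100.1 = 202.3 mol Ca²⁺.
Mass: 202.3 × 147 = 29,740 g.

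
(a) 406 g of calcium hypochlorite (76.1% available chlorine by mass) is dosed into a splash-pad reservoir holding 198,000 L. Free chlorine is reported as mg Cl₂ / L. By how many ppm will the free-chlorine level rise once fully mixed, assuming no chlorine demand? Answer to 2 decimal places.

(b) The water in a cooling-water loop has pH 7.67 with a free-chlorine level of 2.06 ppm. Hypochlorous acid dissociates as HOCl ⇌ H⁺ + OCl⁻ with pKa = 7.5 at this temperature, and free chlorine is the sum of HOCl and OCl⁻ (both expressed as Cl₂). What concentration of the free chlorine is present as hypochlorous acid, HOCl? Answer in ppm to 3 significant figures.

(a) Available chlorine delivered: 406 g × 0.761 = 309 g as Cl₂.
(a) Concentration rise: 309 g / 198,000 L = 1.56 mg/L = 1.56 ppm.

(b) [OCl⁻]/[HOCl] = 10^(pH − pKa) = 10^(7.67 − 7.5) = 10^0.17 = 1.479.
(b) Fraction as HOCl = 1 / (1 + 1.479) = 0.4034.
(b) HOCl = 0.4034 × 2.06 ppm = 0.8309 ppm.

(a) 1.56 ppm; (b) 0.831 ppm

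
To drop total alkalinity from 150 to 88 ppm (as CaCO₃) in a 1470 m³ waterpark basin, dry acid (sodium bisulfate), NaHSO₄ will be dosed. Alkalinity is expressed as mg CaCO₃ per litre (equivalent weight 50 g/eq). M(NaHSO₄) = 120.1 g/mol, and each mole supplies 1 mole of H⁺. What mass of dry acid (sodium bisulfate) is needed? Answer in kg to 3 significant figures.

Volume: 1470 m³ = 1,470,000 L.
Alkalinity to neutralize: (150 − 88) = 62 mg/L as CaCO₃ × 1,470,000 L = 91,140 g as CaCO₃.
Equivalents of H⁺ required: 91,140 ÷ 50 g/eq = 1823 eq = 1823 mol NaHSO₄.
Mass of NaHSO₄: 1823 × 120.1 = 218,900 g.

219 kg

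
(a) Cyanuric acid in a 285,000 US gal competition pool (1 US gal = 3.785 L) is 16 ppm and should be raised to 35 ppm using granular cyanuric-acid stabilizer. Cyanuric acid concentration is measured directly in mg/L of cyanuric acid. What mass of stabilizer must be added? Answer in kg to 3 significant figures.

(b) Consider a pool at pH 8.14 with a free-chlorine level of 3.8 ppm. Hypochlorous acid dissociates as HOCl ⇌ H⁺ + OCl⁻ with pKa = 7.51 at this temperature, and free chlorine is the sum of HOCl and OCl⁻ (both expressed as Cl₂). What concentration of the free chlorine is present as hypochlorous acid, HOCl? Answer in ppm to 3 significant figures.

(a) Volume: 285,000 US gal × 3.785 L/gal = 1,078,725 L.
(a) CYA to add: (35 − 16) = 19 mg/L × 1,078,725 L = 20,500 g cyanuric acid.

(b) [OCl⁻]/[HOCl] = 10^(pH − pKa) = 10^(8.14 − 7.51) = 10^0.63 = 4.266.
(b) Fraction as HOCl = 1 / (1 + 4.266) = 0.1899.
(b) HOCl = 0.1899 × 3.8 ppm = 0.7216 ppm.

(a) 20.5 kg; (b) 0.722 ppm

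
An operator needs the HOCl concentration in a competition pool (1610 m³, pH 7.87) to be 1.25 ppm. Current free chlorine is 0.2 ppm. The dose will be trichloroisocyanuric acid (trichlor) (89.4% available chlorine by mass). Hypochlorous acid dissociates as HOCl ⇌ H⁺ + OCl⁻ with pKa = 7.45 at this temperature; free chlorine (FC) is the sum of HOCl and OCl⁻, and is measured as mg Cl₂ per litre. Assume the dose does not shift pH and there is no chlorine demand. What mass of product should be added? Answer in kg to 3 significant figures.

Volume: 1610 m³ = 1,610,000 L.
[OCl⁻]/[HOCl] = 10^(pH − pKa) = 10^(7.87 − 7.45) = 2.63; fraction as HOCl = 1/(1 + 2.63) = 0.2755.
Free chlorine required for 1.25 ppm HOCl: 1.25 / 0.2755 = 4.538 ppm.
FC to add: 4.538 − 0.2 = 4.338 mg/L as Cl₂.
Cl₂ equivalent: 4.338 mg/L × 1,610,000 L = 6984 g.
Product at 89.4% available Cl: 6984 / 0.894 = 7812 g.

7.81 kg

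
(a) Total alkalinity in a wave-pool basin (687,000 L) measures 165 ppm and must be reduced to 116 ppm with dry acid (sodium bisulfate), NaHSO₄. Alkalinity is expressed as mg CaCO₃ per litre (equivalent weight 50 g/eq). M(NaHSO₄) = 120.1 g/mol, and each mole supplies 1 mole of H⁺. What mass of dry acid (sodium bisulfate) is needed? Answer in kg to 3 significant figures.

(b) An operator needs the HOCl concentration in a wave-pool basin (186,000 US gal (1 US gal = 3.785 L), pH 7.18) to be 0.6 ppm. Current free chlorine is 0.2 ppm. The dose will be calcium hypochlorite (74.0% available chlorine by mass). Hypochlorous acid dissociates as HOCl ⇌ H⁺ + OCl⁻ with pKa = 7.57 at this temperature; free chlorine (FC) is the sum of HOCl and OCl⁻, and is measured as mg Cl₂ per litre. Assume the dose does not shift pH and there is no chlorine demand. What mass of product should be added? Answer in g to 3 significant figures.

(a) Alkalinity to neutralize: (165 − 116) = 49 mg/L as CaCO₃ × 687,000 L = 33,660 g as CaCO₃.
(a) Equivalents of H⁺ required: 33,660 ÷ 50 g/eq = 673.3 eq = 673.3 mol NaHSO₄.
(a) Mass of NaHSO₄: 673.3 × 120.1 = 80,860 g.

(b) Volume: 186,000 US gal × 3.785 L/gal = 704,010 L.
(b) [OCl⁻]/[HOCl] = 10^(pH − pKa) = 10^(7.18 − 7.57) = 0.4074; fraction as HOCl = 1/(1 + 0.4074) = 0.7105.
(b) Free chlorine required for 0.6 ppm HOCl: 0.6 / 0.7105 = 0.8444 ppm.
(b) FC to add: 0.8444 − 0.2 = 0.6444 mg/L as Cl₂.
(b) Cl₂ equivalent: 0.6444 mg/L × 704,010 L = 453.7 g.
(b) Product at 74.0% available Cl: 453.7 / 0.74 = 613.1 g.

(a) 80.9 kg; (b) 613 g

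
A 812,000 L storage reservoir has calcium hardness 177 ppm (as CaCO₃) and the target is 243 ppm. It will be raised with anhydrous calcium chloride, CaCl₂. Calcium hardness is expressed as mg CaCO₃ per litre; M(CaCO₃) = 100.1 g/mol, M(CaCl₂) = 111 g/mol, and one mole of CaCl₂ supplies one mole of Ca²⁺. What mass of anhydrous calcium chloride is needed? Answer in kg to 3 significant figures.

59.4 kg

Hardness to add: (243 − 177) = 66 mg/L as CaCO₃ × 812,000 L = 53,590 g as CaCO₃.
Moles of Ca²⁺ (1 mol Ca²⁺ ≡ 1 mol CaCO₃): 53,590 / 100.1 g/mol = 535.4 mol.
Mass of CaCl₂: 535.4 × 111 = 59,430 g.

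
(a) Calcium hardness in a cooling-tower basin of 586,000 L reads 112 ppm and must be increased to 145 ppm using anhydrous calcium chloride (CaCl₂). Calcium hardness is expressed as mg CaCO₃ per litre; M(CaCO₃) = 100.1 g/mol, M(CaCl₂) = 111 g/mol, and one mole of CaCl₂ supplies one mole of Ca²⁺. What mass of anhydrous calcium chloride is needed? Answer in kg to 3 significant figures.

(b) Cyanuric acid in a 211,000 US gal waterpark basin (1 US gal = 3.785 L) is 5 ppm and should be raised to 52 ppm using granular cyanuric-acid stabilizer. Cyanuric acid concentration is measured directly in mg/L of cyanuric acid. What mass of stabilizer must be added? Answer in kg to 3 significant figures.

(a) Hardness to add: (145 − 112) = 33 mg/L as CaCO₃ × 586,000 L = 19,340 g as CaCO₃.
(a) Moles of Ca²⁺ (1 mol Ca²⁺ ≡ 1 mol CaCO₃): 19,340 / 100.1 g/mol = 193.2 mol.
(a) Mass of CaCl₂: 193.2 × 111 = 21,440 g.

(b) Volume: 211,000 US gal × 3.785 L/gal = 798,635 L.
(b) CYA to add: (52 − 5) = 47 mg/L × 798,635 L = 37,540 g cyanuric acid.

(a) 21.4 kg; (b) 37.5 kg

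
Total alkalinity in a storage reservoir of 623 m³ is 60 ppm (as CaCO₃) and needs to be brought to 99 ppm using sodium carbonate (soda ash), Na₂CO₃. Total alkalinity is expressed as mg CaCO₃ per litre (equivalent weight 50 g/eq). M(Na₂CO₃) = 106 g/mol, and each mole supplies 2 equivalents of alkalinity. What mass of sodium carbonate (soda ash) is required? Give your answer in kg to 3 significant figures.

Volume: 623 m³ = 623,000 L.
Alkalinity to add: (99 − 60) = 39 mg/L as CaCO₃ × 623,000 L = 24,300 g as CaCO₃.
Equivalents: 24,300 g ÷ 50 g/eq = 485.9 eq.
Each mole of Na₂CO₃ supplies 2 eq, so 485.9 / 2 = 243 mol.
Mass: 243 mol × 106 g/mol = 25,750 g.

25.8 kg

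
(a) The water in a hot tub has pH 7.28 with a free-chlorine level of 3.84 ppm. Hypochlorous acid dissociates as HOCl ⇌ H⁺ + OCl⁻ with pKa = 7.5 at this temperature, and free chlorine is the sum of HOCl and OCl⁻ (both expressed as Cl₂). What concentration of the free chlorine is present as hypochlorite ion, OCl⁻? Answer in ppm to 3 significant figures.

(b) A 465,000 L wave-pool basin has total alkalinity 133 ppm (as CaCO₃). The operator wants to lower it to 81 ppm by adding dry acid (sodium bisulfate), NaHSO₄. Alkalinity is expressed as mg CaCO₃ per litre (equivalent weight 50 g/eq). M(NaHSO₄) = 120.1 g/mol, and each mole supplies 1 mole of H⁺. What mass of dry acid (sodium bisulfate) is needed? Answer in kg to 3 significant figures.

(a) 1.44 ppm; (b) 58.1 kg

(a) [OCl⁻]/[HOCl] = 10^(pH − pKa) = 10^(7.28 − 7.5) = 10^-0.22 = 0.6026.
(a) Fraction as HOCl = 1 / (1 + 0.6026) = 0.624.
(a) OCl⁻ = (1 − 0.624) × 3.84 ppm = 1.444 ppm.

(b) Alkalinity to neutralize: (133 − 81) = 52 mg/L as CaCO₃ × 465,000 L = 24,180 g as CaCO₃.
(b) Equivalents of H⁺ required: 24,180 ÷ 50 g/eq = 483.6 eq = 483.6 mol NaHSO₄.
(b) Mass of NaHSO₄: 483.6 × 120.1 = 58,080 g.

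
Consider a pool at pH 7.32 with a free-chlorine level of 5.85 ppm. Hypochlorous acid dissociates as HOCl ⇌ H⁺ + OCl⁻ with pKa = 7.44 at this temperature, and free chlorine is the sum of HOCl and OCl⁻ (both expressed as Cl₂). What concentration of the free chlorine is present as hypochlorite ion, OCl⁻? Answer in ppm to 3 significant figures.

[OCl⁻]/[HOCl] = 10^(pH − pKa) = 10^(7.32 − 7.44) = 10^-0.12 = 0.7586.
Fraction as HOCl = 1 / (1 + 0.7586) = 0.5686.
OCl⁻ = (1 − 0.5686) × 5.85 ppm = 2.523 ppm.

2.52 ppm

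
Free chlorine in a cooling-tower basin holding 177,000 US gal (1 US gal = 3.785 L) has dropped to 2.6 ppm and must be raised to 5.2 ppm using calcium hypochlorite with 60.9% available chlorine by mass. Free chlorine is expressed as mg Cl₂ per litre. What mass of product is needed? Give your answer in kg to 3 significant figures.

2.86 kg

Volume: 177,000 US gal × 3.785 L/gal = 669,945 L.
Chlorine deficit: 5.2 − 2.6 = 2.6 ppm = 2.6 mg/L as Cl₂.
Cl₂ equivalent needed: 2.6 mg/L × 669,945 L = 1,742,000 mg = 1742 g.
Product at 60.9% available chlorine: 1742 / 0.609 = 2860 g.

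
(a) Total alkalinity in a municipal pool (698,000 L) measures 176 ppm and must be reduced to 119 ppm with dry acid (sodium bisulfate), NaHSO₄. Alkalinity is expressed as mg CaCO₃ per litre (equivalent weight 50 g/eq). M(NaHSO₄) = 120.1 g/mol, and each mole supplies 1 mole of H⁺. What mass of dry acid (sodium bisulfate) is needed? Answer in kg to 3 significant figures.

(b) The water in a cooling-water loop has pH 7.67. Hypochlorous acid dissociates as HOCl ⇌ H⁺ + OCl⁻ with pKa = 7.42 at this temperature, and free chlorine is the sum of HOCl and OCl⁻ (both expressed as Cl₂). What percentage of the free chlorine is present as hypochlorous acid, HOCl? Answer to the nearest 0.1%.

(a) 95.6 kg; (b) 36.0%

(a) Alkalinity to neutralize: (176 − 119) = 57 mg/L as CaCO₃ × 698,000 L = 39,790 g as CaCO₃.
(a) Equivalents of H⁺ required: 39,790 ÷ 50 g/eq = 795.7 eq = 795.7 mol NaHSO₄.
(a) Mass of NaHSO₄: 795.7 × 120.1 = 95,570 g.

(b) [OCl⁻]/[HOCl] = 10^(pH − pKa) = 10^(7.67 − 7.42) = 10^0.25 = 1.778.
(b) Fraction as HOCl = 1 / (1 + 1.778) = 0.3599.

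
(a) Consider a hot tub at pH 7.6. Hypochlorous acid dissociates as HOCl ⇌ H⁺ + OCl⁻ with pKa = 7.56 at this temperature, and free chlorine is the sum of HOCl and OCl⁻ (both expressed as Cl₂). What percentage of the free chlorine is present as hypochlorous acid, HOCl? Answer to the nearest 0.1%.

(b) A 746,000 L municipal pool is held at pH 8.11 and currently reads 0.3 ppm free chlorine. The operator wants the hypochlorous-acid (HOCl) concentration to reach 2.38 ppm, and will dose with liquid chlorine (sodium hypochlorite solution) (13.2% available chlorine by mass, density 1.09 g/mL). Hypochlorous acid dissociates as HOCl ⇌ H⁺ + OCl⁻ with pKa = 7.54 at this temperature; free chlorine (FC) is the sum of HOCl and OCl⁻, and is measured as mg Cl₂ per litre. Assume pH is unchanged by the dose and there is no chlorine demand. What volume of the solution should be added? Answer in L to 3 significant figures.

(a) [OCl⁻]/[HOCl] = 10^(pH − pKa) = 10^(7.6 − 7.56) = 10^0.04 = 1.096.
(a) Fraction as HOCl = 1 / (1 + 1.096) = 0.477.

(b) [OCl⁻]/[HOCl] = 10^(pH − pKa) = 10^(8.11 − 7.54) = 3.715; fraction as HOCl = 1/(1 + 3.715) = 0.2121.
(b) Free chlorine required for 2.38 ppm HOCl: 2.38 / 0.2121 = 11.22 ppm.
(b) FC to add: 11.22 − 0.3 = 10.92 mg/L as Cl₂.
(b) Cl₂ equivalent: 10.92 mg/L × 746,000 L = 8148 g.
(b) Product at 13.2% available Cl: 8148 / 0.132 = 61,730 g.
(b) Volume: 61,730 g ÷ 1.09 g/mL = 56,630 mL.

(a) 47.7%; (b) 56.6 L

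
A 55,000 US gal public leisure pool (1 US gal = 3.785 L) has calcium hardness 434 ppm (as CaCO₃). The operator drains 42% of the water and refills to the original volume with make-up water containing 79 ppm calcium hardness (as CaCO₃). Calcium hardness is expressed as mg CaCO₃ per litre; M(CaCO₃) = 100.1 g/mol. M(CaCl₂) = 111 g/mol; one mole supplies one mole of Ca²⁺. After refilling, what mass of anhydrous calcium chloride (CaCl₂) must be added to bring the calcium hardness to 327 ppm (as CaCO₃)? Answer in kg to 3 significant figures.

Volume: 55,000 US gal × 3.785 L/gal = 208,175 L.
After draining 42% and refilling: 434 × 0.58 + 79 × 0.42 = 284.9 ppm.
Deficit to target: 327 − 284.9 = 42.1 mg/L.
As CaCO₃: 42.1 mg/L × 208,175 L = 8764 g; ÷ 100.1 = 87.55 mol Ca²⁺.
Mass: 87.55 × 111 = 9719 g.

9.72 kg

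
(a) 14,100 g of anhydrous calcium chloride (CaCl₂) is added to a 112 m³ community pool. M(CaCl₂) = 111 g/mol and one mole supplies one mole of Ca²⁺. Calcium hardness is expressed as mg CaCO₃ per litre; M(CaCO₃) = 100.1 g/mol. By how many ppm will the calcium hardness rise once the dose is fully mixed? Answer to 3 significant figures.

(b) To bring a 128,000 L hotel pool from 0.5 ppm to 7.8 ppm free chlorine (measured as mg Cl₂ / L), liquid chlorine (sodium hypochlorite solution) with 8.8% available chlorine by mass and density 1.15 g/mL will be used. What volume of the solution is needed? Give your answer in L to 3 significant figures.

(a) 114 ppm; (b) 9.23 L

(a) Volume: 112 m³ = 112,000 L.
(a) Moles of Ca²⁺: 14,100 g ÷ 111 g/mol = 127 mol.
(a) As CaCO₃: 127 mol × 100.1 g/mol = 12,720 g.
(a) Rise: 12,720 g / 112,000 L × 1000 = 113.5 mg/L.

(b) Chlorine deficit: 7.8 − 0.5 = 7.3 ppm = 7.3 mg/L as Cl₂.
(b) Cl₂ equivalent needed: 7.3 mg/L × 128,000 L = 934,400 mg = 934.4 g.
(b) Product at 8.8% available chlorine: 934.4 / 0.088 = 10,620 g.
(b) Volume at density 1.15 g/mL: 10,620 g ÷ 1.15 g/mL = 9233 mL.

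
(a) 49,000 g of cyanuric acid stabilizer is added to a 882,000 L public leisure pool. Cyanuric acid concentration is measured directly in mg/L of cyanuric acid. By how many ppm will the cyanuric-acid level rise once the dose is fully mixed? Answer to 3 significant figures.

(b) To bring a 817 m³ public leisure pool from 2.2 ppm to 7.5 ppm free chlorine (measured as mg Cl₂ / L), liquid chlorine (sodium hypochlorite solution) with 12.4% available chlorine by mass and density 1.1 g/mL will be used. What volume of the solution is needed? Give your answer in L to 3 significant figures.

(a) 55.6 ppm; (b) 31.7 L

(a) Rise: 49,000 g / 882,000 L × 1000 = 55.56 mg/L.

(b) Volume: 817 m³ = 817,000 L.
(b) Chlorine deficit: 7.5 − 2.2 = 5.3 ppm = 5.3 mg/L as Cl₂.
(b) Cl₂ equivalent needed: 5.3 mg/L × 817,000 L = 4,330,000 mg = 4330 g.
(b) Product at 12.4% available chlorine: 4330 / 0.124 = 34,920 g.
(b) Volume at density 1.1 g/mL: 34,920 g ÷ 1.1 g/mL = 31,750 mL.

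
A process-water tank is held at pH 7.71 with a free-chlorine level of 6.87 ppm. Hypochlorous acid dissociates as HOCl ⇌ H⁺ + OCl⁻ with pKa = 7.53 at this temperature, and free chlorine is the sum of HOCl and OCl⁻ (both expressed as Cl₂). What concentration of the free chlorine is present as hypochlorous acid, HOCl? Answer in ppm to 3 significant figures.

2.73 ppm

[OCl⁻]/[HOCl] = 10^(pH − pKa) = 10^(7.71 − 7.53) = 10^0.18 = 1.514.
Fraction as HOCl = 1 / (1 + 1.514) = 0.3978.
HOCl = 0.3978 × 6.87 ppm = 2.733 ppm.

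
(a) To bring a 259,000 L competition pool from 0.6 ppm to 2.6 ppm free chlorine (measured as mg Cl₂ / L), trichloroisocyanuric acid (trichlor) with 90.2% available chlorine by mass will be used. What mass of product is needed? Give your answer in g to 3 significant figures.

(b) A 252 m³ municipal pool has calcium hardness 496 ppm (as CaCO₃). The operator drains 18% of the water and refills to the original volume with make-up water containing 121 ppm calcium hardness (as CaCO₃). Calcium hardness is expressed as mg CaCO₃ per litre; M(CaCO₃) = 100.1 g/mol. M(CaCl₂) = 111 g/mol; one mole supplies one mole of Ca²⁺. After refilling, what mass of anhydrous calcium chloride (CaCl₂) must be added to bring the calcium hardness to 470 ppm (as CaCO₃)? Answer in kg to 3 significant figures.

(a) 574 g; (b) 11.6 kg

(a) Chlorine deficit: 2.6 − 0.6 = 2 ppm = 2 mg/L as Cl₂.
(a) Cl₂ equivalent needed: 2 mg/L × 259,000 L = 518,000 mg = 518 g.
(a) Product at 90.2% available chlorine: 518 / 0.902 = 574.3 g.

(b) Volume: 252 m³ = 252,000 L.
(b) After draining 18% and refilling: 496 × 0.82 + 121 × 0.18 = 428.5 ppm.
(b) Deficit to target: 470 − 428.5 = 41.5 mg/L.
(b) As CaCO₃: 41.5 mg/L × 252,000 L = 10,460 g; ÷ 100.1 = 104.5 mol Ca²⁺.
(b) Mass: 104.5 × 111 = 11,600 g.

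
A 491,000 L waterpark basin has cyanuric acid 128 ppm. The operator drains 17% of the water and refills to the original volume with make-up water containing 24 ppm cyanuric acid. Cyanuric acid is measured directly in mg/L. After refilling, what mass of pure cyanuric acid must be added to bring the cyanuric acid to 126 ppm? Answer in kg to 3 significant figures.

After draining 17% and refilling: 128 × 0.83 + 24 × 0.17 = 110.32 ppm.
Deficit to target: 126 − 110.32 = 15.68 mg/L.
Mass: 15.68 mg/L × 491,000 L = 7699 g cyanuric acid.

7.70 kg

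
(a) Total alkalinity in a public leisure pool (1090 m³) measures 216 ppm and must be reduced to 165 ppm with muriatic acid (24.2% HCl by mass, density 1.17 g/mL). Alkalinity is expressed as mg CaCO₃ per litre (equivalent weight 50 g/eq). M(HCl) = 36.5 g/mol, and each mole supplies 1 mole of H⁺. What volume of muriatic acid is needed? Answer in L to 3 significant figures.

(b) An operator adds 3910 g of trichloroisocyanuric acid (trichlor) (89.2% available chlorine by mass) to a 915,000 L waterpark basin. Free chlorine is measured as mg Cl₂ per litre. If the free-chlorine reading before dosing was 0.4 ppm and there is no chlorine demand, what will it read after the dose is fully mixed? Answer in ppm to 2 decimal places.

(a) 143 L; (b) 4.21 ppm

(a) Volume: 1090 m³ = 1,090,000 L.
(a) Alkalinity to neutralize: (216 − 165) = 51 mg/L as CaCO₃ × 1,090,000 L = 55,590 g as CaCO₃.
(a) Equivalents of H⁺ required: 55,590 ÷ 50 g/eq = 1112 eq = 1112 mol HCl.
(a) Mass of HCl: 1112 × 36.5 = 40,580 g.
(a) Mass of 24.2% solution: 40,580 / 0.242 = 167,700 g.
(a) Volume: 167,700 g ÷ 1.17 g/mL = 143,300 mL.

(b) Available chlorine delivered: 3910 g × 0.892 = 3488 g as Cl₂.
(b) Concentration rise: 3488 g / 915,000 L = 3.812 mg/L = 3.81 ppm.
(b) Final FC: 0.4 + 3.81 = 4.21 ppm.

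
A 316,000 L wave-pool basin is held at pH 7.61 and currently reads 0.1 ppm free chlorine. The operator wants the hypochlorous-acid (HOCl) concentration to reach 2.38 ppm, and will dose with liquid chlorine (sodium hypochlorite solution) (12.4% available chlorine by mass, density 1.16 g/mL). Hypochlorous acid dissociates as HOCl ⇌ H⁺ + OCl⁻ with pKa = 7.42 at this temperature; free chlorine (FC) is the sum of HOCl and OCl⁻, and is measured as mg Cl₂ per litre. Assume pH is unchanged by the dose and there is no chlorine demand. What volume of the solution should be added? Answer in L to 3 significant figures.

13.1 L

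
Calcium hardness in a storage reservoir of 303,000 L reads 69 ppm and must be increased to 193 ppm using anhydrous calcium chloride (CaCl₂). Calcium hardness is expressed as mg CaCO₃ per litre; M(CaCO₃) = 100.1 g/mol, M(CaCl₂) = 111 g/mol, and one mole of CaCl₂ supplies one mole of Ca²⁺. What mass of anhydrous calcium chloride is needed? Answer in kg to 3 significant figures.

41.7 kg

Hardness to add: (193 − 69) = 124 mg/L as CaCO₃ × 303,000 L = 37,570 g as CaCO₃.
Moles of Ca²⁺ (1 mol Ca²⁺ ≡ 1 mol CaCO₃): 37,570 / 100.1 g/mol = 375.3 mol.
Mass of CaCl₂: 375.3 × 111 = 41,660 g.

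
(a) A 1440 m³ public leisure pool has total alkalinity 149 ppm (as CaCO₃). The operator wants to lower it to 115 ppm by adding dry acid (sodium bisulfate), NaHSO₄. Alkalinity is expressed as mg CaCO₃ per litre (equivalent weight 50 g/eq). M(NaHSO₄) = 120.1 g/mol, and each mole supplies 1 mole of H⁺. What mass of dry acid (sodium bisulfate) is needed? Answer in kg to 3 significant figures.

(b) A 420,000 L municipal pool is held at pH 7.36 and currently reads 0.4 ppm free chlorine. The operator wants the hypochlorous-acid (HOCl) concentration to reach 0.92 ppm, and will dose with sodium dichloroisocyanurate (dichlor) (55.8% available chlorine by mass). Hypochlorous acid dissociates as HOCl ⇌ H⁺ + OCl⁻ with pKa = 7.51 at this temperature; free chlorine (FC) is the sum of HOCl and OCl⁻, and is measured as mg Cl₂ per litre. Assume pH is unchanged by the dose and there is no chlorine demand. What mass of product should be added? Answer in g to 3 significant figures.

(a) 118 kg; (b) 882 g

(a) Volume: 1440 m³ = 1,440,000 L.
(a) Alkalinity to neutralize: (149 − 115) = 34 mg/L as CaCO₃ × 1,440,000 L = 48,960 g as CaCO₃.
(a) Equivalents of H⁺ required: 48,960 ÷ 50 g/eq = 979.2 eq = 979.2 mol NaHSO₄.
(a) Mass of NaHSO₄: 979.2 × 120.1 = 117,600 g.

(b) [OCl⁻]/[HOCl] = 10^(pH − pKa) = 10^(7.36 − 7.51) = 0.7079; fraction as HOCl = 1/(1 + 0.7079) = 0.5855.
(b) Free chlorine required for 0.92 ppm HOCl: 0.92 / 0.5855 = 1.571 ppm.
(b) FC to add: 1.571 − 0.4 = 1.171 mg/L as Cl₂.
(b) Cl₂ equivalent: 1.171 mg/L × 420,000 L = 492 g.
(b) Product at 55.8% available Cl: 492 / 0.558 = 881.6 g.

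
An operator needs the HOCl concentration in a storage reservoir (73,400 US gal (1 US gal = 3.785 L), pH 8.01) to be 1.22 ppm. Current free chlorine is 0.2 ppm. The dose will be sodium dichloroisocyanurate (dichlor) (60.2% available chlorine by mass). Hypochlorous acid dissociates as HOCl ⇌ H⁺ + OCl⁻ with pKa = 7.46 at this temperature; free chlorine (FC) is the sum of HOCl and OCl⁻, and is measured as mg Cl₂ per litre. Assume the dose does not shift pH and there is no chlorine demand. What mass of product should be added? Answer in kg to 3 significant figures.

Volume: 73,400 US gal × 3.785 L/gal = 277,819 L.
[OCl⁻]/[HOCl] = 10^(pH − pKa) = 10^(8.01 − 7.46) = 3.548; fraction as HOCl = 1/(1 + 3.548) = 0.2199.
Free chlorine required for 1.22 ppm HOCl: 1.22 / 0.2199 = 5.549 ppm.
FC to add: 5.549 − 0.2 = 5.349 mg/L as Cl₂.
Cl₂ equivalent: 5.349 mg/L × 277,819 L = 1486 g.
Product at 60.2% available Cl: 1486 / 0.602 = 2468 g.

2.47 kg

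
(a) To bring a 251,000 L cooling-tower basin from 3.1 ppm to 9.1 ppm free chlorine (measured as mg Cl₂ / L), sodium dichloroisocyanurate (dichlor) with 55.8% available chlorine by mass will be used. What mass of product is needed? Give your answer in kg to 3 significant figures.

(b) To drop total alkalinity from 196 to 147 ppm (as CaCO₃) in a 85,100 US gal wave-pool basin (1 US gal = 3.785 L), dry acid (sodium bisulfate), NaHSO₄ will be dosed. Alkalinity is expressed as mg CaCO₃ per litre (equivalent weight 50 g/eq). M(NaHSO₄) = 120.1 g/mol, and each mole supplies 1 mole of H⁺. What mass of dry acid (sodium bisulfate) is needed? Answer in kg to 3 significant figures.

(a) 2.70 kg; (b) 37.9 kg

(a) Chlorine deficit: 9.1 − 3.1 = 6 ppm = 6 mg/L as Cl₂.
(a) Cl₂ equivalent needed: 6 mg/L × 251,000 L = 1,506,000 mg = 1506 g.
(a) Product at 55.8% available chlorine: 1506 / 0.558 = 2699 g.

(b) Volume: 85,100 US gal × 3.785 L/gal = 322,104 L.
(b) Alkalinity to neutralize: (196 − 147) = 49 mg/L as CaCO₃ × 322,104 L = 15,780 g as CaCO₃.
(b) Equivalents of H⁺ required: 15,780 ÷ 50 g/eq = 315.7 eq = 315.7 mol NaHSO₄.
(b) Mass of NaHSO₄: 315.7 × 120.1 = 37,910 g.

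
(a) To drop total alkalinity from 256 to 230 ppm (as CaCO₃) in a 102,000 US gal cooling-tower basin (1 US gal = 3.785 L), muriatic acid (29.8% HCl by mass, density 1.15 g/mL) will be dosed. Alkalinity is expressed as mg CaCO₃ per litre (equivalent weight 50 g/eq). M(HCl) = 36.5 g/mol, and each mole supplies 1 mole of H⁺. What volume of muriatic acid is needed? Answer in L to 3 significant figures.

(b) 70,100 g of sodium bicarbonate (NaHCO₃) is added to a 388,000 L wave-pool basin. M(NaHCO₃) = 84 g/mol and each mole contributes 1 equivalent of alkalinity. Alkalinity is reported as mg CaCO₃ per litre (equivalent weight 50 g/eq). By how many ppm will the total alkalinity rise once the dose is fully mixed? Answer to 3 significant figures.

(a) 21.4 L; (b) 108 ppm

(a) Volume: 102,000 US gal × 3.785 L/gal = 386,070 L.
(a) Alkalinity to neutralize: (256 − 230) = 26 mg/L as CaCO₃ × 386,070 L = 10,040 g as CaCO₃.
(a) Equivalents of H⁺ required: 10,040 ÷ 50 g/eq = 200.8 eq = 200.8 mol HCl.
(a) Mass of HCl: 200.8 × 36.5 = 7328 g.
(a) Mass of 29.8% solution: 7328 / 0.298 = 24,590 g.
(a) Volume: 24,590 g ÷ 1.15 g/mL = 21,380 mL.

(b) Moles of NaHCO₃: 70,100 g ÷ 84 g/mol = 834.5 mol → 834.5 eq of alkalinity.
(b) As CaCO₃: 834.5 eq × 50 g/eq = 41,730 g.
(b) Rise: 41,730 g / 388,000 L × 1000 = 107.5 mg/L.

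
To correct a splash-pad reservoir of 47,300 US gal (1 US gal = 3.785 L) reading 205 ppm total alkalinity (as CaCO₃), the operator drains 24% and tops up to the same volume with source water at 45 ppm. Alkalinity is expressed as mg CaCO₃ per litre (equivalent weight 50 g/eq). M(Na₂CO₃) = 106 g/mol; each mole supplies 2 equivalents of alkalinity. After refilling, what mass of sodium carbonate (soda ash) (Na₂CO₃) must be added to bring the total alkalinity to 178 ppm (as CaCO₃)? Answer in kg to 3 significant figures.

2.16 kg

Volume: 47,300 US gal × 3.785 L/gal = 179,030 L.
After draining 24% and refilling: 205 × 0.76 + 45 × 0.24 = 166.6 ppm.
Deficit to target: 178 − 166.6 = 11.4 mg/L.
As CaCO₃: 11.4 mg/L × 179,030 L = 2041 g; ÷ 50 g/eq ÷ 2 = 20.41 mol Na₂CO₃.
Mass: 20.41 × 106 = 2163 g.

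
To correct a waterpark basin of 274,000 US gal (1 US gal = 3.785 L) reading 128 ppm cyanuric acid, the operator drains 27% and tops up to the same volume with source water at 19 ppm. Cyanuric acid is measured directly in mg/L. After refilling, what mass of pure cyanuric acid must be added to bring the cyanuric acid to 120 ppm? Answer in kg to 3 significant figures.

Volume: 274,000 US gal × 3.785 L/gal = 1,037,090 L.
After draining 27% and refilling: 128 × 0.73 + 19 × 0.27 = 98.57 ppm.
Deficit to target: 120 − 98.57 = 21.43 mg/L.
Mass: 21.43 mg/L × 1,037,090 L = 22,220 g cyanuric acid.

22.2 kg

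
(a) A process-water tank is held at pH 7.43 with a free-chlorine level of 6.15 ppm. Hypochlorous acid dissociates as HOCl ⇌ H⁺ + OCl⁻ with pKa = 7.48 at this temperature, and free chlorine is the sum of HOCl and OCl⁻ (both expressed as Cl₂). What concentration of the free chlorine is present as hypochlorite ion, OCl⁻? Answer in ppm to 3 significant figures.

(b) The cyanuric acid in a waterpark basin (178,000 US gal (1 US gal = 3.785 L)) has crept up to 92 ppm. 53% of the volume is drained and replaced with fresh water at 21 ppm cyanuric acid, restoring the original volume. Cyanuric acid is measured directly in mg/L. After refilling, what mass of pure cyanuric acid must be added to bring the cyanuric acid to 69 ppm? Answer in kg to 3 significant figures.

(a) 2.90 ppm; (b) 9.86 kg

(a) [OCl⁻]/[HOCl] = 10^(pH − pKa) = 10^(7.43 − 7.48) = 10^-0.05 = 0.8913.
(a) Fraction as HOCl = 1 / (1 + 0.8913) = 0.5288.
(a) OCl⁻ = (1 − 0.5288) × 6.15 ppm = 2.898 ppm.

(b) Volume: 178,000 US gal × 3.785 L/gal = 673,730 L.
(b) After draining 53% and refilling: 92 × 0.47 + 21 × 0.53 = 54.37 ppm.
(b) Deficit to target: 69 − 54.37 = 14.63 mg/L.
(b) Mass: 14.63 mg/L × 673,730 L = 9857 g cyanuric acid.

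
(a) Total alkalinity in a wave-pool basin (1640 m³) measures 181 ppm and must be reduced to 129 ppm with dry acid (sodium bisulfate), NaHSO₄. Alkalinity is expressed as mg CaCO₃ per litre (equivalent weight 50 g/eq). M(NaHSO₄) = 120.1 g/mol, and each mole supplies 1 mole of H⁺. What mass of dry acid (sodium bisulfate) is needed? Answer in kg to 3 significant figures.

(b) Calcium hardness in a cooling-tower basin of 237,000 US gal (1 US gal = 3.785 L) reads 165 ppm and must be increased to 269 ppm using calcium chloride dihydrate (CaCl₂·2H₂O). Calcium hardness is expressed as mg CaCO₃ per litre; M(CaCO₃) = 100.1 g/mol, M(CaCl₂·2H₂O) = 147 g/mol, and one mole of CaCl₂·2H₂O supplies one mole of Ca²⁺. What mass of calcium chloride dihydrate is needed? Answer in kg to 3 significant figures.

(a) Volume: 1640 m³ = 1,640,000 L.
(a) Alkalinity to neutralize: (181 − 129) = 52 mg/L as CaCO₃ × 1,640,000 L = 85,280 g as CaCO₃.
(a) Equivalents of H⁺ required: 85,280 ÷ 50 g/eq = 1706 eq = 1706 mol NaHSO₄.
(a) Mass of NaHSO₄: 1706 × 120.1 = 204,800 g.

(b) Volume: 237,000 US gal × 3.785 L/gal = 897,045 L.
(b) Hardness to add: (269 − 165) = 104 mg/L as CaCO₃ × 897,045 L = 93,290 g as CaCO₃.
(b) Moles of Ca²⁺ (1 mol Ca²⁺ ≡ 1 mol CaCO₃): 93,290 / 100.1 g/mol = 932 mol.
(b) Mass of CaCl₂·2H₂O: 932 × 147 = 137,000 g.

(a) 205 kg; (b) 137 kg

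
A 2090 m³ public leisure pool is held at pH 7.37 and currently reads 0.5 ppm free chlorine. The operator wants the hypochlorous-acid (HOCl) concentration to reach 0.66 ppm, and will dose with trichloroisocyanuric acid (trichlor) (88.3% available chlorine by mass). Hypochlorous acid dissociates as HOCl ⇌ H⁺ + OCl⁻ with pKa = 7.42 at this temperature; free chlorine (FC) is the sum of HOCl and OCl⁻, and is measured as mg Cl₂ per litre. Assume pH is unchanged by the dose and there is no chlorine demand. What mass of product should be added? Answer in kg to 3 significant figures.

1.77 kg

Volume: 2090 m³ = 2,090,000 L.
[OCl⁻]/[HOCl] = 10^(pH − pKa) = 10^(7.37 − 7.42) = 0.8913; fraction as HOCl = 1/(1 + 0.8913) = 0.5288.
Free chlorine required for 0.66 ppm HOCl: 0.66 / 0.5288 = 1.248 ppm.
FC to add: 1.248 − 0.5 = 0.7482 mg/L as Cl₂.
Cl₂ equivalent: 0.7482 mg/L × 2,090,000 L = 1564 g.
Product at 88.3% available Cl: 1564 / 0.883 = 1771 g.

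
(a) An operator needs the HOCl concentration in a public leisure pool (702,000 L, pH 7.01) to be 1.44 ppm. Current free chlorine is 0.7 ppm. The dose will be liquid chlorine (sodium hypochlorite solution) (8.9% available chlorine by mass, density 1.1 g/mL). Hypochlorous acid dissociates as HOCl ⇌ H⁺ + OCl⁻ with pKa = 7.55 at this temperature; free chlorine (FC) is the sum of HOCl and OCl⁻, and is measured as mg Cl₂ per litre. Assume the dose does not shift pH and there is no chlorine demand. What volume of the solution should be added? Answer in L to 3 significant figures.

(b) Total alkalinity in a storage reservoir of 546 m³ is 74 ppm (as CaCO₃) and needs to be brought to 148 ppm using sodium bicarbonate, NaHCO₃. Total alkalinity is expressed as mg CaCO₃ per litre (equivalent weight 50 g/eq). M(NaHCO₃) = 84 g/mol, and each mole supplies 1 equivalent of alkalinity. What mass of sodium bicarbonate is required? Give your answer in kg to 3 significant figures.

(a) [OCl⁻]/[HOCl] = 10^(pH − pKa) = 10^(7.01 − 7.55) = 0.2884; fraction as HOCl = 1/(1 + 0.2884) = 0.7762.
(a) Free chlorine required for 1.44 ppm HOCl: 1.44 / 0.7762 = 1.855 ppm.
(a) FC to add: 1.855 − 0.7 = 1.155 mg/L as Cl₂.
(a) Cl₂ equivalent: 1.155 mg/L × 702,000 L = 811 g.
(a) Product at 8.9% available Cl: 811 / 0.089 = 9113 g.
(a) Volume: 9113 g ÷ 1.1 g/mL = 8284 mL.

(b) Volume: 546 m³ = 546,000 L.
(b) Alkalinity to add: (148 − 74) = 74 mg/L as CaCO₃ × 546,000 L = 40,400 g as CaCO₃.
(b) Equivalents: 40,400 g ÷ 50 g/eq = 808.1 eq.
(b) NaHCO₃ supplies 1 eq per mole → 808.1 mol.
(b) Mass: 808.1 mol × 84 g/mol = 67,880 g.

(a) 8.28 L; (b) 67.9 kg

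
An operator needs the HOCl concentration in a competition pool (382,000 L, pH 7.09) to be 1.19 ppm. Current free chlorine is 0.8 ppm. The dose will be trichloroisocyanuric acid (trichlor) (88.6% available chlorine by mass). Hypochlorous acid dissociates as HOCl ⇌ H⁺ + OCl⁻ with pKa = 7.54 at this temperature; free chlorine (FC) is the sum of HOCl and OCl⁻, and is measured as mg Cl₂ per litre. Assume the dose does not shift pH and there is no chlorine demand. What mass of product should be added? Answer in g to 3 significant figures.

350 g

[OCl⁻]/[HOCl] = 10^(pH − pKa) = 10^(7.09 − 7.54) = 0.3548; fraction as HOCl = 1/(1 + 0.3548) = 0.7381.
Free chlorine required for 1.19 ppm HOCl: 1.19 / 0.7381 = 1.612 ppm.
FC to add: 1.612 − 0.8 = 0.8122 mg/L as Cl₂.
Cl₂ equivalent: 0.8122 mg/L × 382,000 L = 310.3 g.
Product at 88.6% available Cl: 310.3 / 0.886 = 350.2 g.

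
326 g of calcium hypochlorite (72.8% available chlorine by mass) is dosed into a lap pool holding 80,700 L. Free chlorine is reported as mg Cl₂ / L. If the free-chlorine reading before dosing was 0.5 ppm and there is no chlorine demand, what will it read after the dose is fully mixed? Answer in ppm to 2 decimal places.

3.44 ppm

Available chlorine delivered: 326 g × 0.728 = 237.3 g as Cl₂.
Concentration rise: 237.3 g / 80,700 L = 2.941 mg/L = 2.94 ppm.
Final FC: 0.5 + 2.94 = 3.44 ppm.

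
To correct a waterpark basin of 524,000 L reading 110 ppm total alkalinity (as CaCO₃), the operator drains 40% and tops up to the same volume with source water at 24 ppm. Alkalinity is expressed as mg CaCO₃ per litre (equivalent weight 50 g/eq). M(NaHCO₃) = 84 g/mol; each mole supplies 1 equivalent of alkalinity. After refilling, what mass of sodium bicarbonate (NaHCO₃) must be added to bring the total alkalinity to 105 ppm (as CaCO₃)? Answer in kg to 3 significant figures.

25.9 kg

After draining 40% and refilling: 110 × 0.60 + 24 × 0.40 = 75.6 ppm.
Deficit to target: 105 − 75.6 = 29.4 mg/L.
As CaCO₃: 29.4 mg/L × 524,000 L = 15,410 g; ÷ 50 g/eq ÷ 1 = 308.1 mol NaHCO₃.
Mass: 308.1 × 84 = 25,880 g.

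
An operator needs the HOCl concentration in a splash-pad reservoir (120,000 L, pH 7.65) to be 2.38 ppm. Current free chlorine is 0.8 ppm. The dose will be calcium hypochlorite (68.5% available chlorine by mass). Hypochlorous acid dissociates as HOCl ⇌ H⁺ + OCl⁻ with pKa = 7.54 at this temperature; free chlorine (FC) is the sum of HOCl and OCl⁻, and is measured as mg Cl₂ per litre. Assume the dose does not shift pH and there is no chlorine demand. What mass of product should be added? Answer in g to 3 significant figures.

814 g

[OCl⁻]/[HOCl] = 10^(pH − pKa) = 10^(7.65 − 7.54) = 1.288; fraction as HOCl = 1/(1 + 1.288) = 0.437.
Free chlorine required for 2.38 ppm HOCl: 2.38 / 0.437 = 5.446 ppm.
FC to add: 5.446 − 0.8 = 4.646 mg/L as Cl₂.
Cl₂ equivalent: 4.646 mg/L × 120,000 L = 557.5 g.
Product at 68.5% available Cl: 557.5 / 0.685 = 813.9 g.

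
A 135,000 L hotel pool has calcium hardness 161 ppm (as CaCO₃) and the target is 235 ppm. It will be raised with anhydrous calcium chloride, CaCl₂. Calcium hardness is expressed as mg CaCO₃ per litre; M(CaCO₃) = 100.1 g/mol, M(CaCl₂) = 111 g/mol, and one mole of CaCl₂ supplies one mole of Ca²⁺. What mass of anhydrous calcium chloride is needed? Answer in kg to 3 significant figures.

Hardness to add: (235 − 161) = 74 mg/L as CaCO₃ × 135,000 L = 9990 g as CaCO₃.
Moles of Ca²⁺ (1 mol Ca²⁺ ≡ 1 mol CaCO₃): 9990 / 100.1 g/mol = 99.8 mol.
Mass of CaCl₂: 99.8 × 111 = 11,080 g.

11.1 kg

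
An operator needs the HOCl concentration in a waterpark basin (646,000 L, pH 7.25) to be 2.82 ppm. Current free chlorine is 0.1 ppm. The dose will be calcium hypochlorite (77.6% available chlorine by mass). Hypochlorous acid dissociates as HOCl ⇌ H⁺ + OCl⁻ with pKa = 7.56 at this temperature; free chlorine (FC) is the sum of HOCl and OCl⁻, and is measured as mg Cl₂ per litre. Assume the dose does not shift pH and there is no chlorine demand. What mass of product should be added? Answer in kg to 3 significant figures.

3.41 kg

[OCl⁻]/[HOCl] = 10^(pH − pKa) = 10^(7.25 − 7.56) = 0.4898; fraction as HOCl = 1/(1 + 0.4898) = 0.6712.
Free chlorine required for 2.82 ppm HOCl: 2.82 / 0.6712 = 4.201 ppm.
FC to add: 4.201 − 0.1 = 4.101 mg/L as Cl₂.
Cl₂ equivalent: 4.101 mg/L × 646,000 L = 2649 g.
Product at 77.6% available Cl: 2649 / 0.776 = 3414 g.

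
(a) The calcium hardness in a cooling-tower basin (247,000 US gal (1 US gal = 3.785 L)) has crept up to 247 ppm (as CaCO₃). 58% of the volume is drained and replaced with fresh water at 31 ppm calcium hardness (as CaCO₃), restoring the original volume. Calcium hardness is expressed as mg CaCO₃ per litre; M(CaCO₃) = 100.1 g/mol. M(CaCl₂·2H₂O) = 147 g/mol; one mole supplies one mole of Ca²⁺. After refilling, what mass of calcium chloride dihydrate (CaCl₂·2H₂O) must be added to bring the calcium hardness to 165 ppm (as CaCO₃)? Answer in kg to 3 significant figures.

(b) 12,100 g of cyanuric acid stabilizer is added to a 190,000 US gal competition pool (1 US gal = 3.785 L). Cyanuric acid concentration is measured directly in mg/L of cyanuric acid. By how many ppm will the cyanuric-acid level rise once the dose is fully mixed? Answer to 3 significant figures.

(a) 59.4 kg; (b) 16.8 ppm

(a) Volume: 247,000 US gal × 3.785 L/gal = 934,895 L.
(a) After draining 58% and refilling: 247 × 0.42 + 31 × 0.58 = 121.72 ppm.
(a) Deficit to target: 165 − 121.72 = 43.28 mg/L.
(a) As CaCO₃: 43.28 mg/L × 934,895 L = 40,460 g; ÷ 100.1 = 404.2 mol Ca²⁺.
(a) Mass: 404.2 × 147 = 59,420 g.

(b) Volume: 190,000 US gal × 3.785 L/gal = 719,150 L.
(b) Rise: 12,100 g / 719,150 L × 1000 = 16.83 mg/L.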